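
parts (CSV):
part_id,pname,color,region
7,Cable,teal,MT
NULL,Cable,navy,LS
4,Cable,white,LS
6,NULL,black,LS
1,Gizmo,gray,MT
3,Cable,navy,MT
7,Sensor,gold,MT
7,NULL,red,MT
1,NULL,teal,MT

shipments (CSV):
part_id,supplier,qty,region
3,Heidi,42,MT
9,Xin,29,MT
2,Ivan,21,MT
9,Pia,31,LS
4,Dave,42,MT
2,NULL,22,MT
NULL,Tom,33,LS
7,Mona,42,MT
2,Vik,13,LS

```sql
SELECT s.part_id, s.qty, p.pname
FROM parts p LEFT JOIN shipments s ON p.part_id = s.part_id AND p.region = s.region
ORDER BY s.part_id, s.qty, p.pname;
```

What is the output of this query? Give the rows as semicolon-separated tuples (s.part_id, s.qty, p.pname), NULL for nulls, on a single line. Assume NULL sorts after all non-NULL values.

LEFT JOIN keeps every row from `parts`; unmatched rows get NULL for `shipments`'s columns.
Matching on p.part_id = s.part_id AND p.region = s.region. A NULL in a compared column never satisfies the condition.
- p (part_id=7, region=MT) pairs with 1 row(s) of s.
- p (part_id=NULL, region=LS) has no partner → padded with NULL.
- p (part_id=4, region=LS) has no partner → padded with NULL.
- p (part_id=6, region=LS) has no partner → padded with NULL.
- p (part_id=1, region=MT) has no partner → padded with NULL.
- p (part_id=3, region=MT) pairs with 1 row(s) of s.
- p (part_id=7, region=MT) pairs with 1 row(s) of s.
- p (part_id=7, region=MT) pairs with 1 row(s) of s.
- p (part_id=1, region=MT) has no partner → padded with NULL.
After projecting and ordering:
s.part_id | s.qty | p.pname
3 | 42 | Cable
7 | 42 | Cable
7 | 42 | Sensor
7 | 42 | NULL
NULL | NULL | Cable
NULL | NULL | Cable
NULL | NULL | Gizmo
NULL | NULL | NULL
NULL | NULL | NULL

(3, 42, Cable); (7, 42, Cable); (7, 42, Sensor); (7, 42, NULL); (NULL, NULL, Cable); (NULL, NULL, Cable); (NULL, NULL, Gizmo); (NULL, NULL, NULL); (NULL, NULL, NULL)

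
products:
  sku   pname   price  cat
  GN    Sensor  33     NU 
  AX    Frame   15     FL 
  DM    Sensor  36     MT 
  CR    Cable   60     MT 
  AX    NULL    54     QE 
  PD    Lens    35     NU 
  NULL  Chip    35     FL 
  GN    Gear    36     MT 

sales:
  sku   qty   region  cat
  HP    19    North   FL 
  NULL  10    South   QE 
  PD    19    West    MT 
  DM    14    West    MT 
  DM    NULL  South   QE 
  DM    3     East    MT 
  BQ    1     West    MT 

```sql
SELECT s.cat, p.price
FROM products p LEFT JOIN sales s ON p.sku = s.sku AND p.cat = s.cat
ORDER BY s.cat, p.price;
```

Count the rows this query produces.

LEFT JOIN keeps every row from `products`; unmatched rows get NULL for `sales`'s columns.
Matching on p.sku = s.sku AND p.cat = s.cat. A NULL in a compared column never satisfies the condition.
- sku=GN, cat=NU: no s row matches, row kept with s columns NULL.
- sku=AX, cat=FL: no s row matches, row kept with s columns NULL.
- sku=DM, cat=MT: 2 matching s row(s), so 2 row(s) emitted.
- sku=CR, cat=MT: no s row matches, row kept with s columns NULL.
- sku=AX, cat=QE: no s row matches, row kept with s columns NULL.
- sku=PD, cat=NU: no s row matches, row kept with s columns NULL.
- sku=NULL, cat=FL: no s row matches, row kept with s columns NULL.
- sku=GN, cat=MT: no s row matches, row kept with s columns NULL.
Total: 2 matched + 7 padded = 9 rows.

9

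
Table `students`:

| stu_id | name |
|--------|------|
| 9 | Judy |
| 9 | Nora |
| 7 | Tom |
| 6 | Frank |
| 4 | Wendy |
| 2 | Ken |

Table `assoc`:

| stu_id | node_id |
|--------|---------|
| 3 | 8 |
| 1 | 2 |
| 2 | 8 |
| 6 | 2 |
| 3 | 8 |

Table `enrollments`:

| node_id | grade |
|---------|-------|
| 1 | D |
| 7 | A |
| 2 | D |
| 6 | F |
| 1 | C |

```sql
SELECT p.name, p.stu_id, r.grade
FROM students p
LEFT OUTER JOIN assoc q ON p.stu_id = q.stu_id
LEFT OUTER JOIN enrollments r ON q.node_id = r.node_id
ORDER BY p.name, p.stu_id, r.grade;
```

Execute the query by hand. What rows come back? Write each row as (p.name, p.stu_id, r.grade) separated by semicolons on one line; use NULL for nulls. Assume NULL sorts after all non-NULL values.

(Frank, 6, D); (Judy, 9, NULL); (Ken, 2, NULL); (Nora, 9, NULL); (Tom, 7, NULL); (Wendy, 4, NULL)

Joins associate left-to-right: students LEFT JOIN assoc on stu_id gives 6 intermediate row(s).
Then LEFT JOIN `enrollments r` on node_id: each of those 6 rows is kept; rows whose q.node_id has no match in r get NULL for r's columns.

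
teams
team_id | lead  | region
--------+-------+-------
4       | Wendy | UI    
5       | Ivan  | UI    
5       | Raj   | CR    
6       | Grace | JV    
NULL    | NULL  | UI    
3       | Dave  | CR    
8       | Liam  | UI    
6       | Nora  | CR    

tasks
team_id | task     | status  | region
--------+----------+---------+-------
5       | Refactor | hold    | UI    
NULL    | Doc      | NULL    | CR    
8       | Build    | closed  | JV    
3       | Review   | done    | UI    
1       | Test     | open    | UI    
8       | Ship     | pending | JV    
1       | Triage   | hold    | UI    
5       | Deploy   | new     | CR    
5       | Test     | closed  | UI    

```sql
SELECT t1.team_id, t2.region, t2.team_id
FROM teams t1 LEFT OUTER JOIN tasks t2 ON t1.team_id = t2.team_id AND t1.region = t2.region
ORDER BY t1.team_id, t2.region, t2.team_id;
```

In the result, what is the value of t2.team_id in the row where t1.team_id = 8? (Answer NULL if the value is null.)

NULL

LEFT JOIN keeps every row from `teams`; unmatched rows get NULL for `tasks`'s columns.
Matching on t1.team_id = t2.team_id AND t1.region = t2.region. A NULL in a compared column never satisfies the condition.
- t1 row (team_id=4, region=UI): no match → kept, t2 columns NULL.
- t1 row (team_id=5, region=UI): matches 2 t2 row(s) → 2 output row(s).
- t1 row (team_id=5, region=CR): matches 1 t2 row(s) → 1 output row(s).
- t1 row (team_id=6, region=JV): no match → kept, t2 columns NULL.
- t1 row (team_id=NULL, region=UI): no match → kept, t2 columns NULL.
- t1 row (team_id=3, region=CR): no match → kept, t2 columns NULL.
- t1 row (team_id=8, region=UI): no match → kept, t2 columns NULL.
- t1 row (team_id=6, region=CR): no match → kept, t2 columns NULL.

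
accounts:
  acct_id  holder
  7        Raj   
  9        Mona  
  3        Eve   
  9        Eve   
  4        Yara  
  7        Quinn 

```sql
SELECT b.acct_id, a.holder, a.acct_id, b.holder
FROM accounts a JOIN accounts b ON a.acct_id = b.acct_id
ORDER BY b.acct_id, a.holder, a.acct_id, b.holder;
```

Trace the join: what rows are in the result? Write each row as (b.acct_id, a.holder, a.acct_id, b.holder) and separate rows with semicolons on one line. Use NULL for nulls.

(3, Eve, 3, Eve); (4, Yara, 4, Yara); (7, Quinn, 7, Quinn); (7, Quinn, 7, Raj); (7, Raj, 7, Quinn); (7, Raj, 7, Raj); (9, Eve, 9, Eve); (9, Eve, 9, Mona); (9, Mona, 9, Eve); (9, Mona, 9, Mona)

INNER JOIN keeps only pairs where the ON condition holds.
Matching on a.acct_id = b.acct_id.
Matched pairs: 10.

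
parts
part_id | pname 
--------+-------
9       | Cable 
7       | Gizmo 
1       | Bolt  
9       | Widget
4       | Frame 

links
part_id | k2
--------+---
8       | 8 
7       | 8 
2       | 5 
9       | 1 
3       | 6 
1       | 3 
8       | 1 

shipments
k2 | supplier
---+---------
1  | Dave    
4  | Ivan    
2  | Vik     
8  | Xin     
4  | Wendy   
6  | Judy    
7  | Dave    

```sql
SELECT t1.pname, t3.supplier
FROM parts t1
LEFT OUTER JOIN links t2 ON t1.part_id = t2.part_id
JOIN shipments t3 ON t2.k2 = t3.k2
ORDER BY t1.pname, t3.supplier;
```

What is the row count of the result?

3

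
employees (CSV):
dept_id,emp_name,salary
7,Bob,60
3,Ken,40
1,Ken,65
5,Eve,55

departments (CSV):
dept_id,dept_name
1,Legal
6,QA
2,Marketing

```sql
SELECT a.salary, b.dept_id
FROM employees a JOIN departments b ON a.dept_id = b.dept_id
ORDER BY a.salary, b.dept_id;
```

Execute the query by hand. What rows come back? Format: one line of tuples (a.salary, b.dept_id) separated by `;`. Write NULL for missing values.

INNER JOIN keeps only pairs where the ON condition holds.
Matching on a.dept_id = b.dept_id.
- a[0] dept_id=7 → no match; dropped.
- a[1] dept_id=3 → no match; dropped.
- a[2] dept_id=1 → 1 match(es) in b → 1 row(s).
- a[3] dept_id=5 → no match; dropped.
After projecting and ordering:
a.salary | b.dept_id
65 | 1

(65, 1)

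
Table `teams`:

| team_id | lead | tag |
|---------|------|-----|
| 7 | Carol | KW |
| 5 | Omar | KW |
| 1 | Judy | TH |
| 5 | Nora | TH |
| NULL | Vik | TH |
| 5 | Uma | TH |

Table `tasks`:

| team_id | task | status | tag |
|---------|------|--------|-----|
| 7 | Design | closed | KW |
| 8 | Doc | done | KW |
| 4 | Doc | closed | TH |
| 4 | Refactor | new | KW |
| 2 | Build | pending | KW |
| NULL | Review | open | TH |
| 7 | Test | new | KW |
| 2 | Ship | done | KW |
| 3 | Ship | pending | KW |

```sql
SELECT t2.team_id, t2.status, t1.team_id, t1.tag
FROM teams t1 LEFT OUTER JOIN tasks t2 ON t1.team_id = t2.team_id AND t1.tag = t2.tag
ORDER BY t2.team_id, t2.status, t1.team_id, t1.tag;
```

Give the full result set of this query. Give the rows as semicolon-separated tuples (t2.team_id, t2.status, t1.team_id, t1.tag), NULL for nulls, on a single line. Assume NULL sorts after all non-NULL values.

LEFT JOIN keeps every row from `teams`; unmatched rows get NULL for `tasks`'s columns.
Matching on t1.team_id = t2.team_id AND t1.tag = t2.tag. A NULL in a compared column never satisfies the condition.
- t1 (team_id=7, tag=KW) pairs with 2 row(s) of t2.
- t1 (team_id=5, tag=KW) has no partner → padded with NULL.
- t1 (team_id=1, tag=TH) has no partner → padded with NULL.
- t1 (team_id=5, tag=TH) has no partner → padded with NULL.
- t1 (team_id=NULL, tag=TH) has no partner → padded with NULL.
- t1 (team_id=5, tag=TH) has no partner → padded with NULL.
After projecting and ordering:
t2.team_id | t2.status | t1.team_id | t1.tag
7 | closed | 7 | KW
7 | new | 7 | KW
NULL | NULL | 1 | TH
NULL | NULL | 5 | KW
NULL | NULL | 5 | TH
NULL | NULL | 5 | TH
NULL | NULL | NULL | TH

(7, closed, 7, KW); (7, new, 7, KW); (NULL, NULL, 1, TH); (NULL, NULL, 5, KW); (NULL, NULL, 5, TH); (NULL, NULL, 5, TH); (NULL, NULL, NULL, TH)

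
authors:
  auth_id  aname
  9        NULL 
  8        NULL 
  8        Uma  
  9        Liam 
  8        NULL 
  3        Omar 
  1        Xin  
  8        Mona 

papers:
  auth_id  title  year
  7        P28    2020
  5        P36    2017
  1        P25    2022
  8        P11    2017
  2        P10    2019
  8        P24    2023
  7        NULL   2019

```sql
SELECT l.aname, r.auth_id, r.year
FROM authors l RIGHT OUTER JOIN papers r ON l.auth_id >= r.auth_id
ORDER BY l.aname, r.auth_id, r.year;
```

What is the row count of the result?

45

RIGHT JOIN keeps every row from `papers`; unmatched rows get NULL for `authors`'s columns.
Matching on l.auth_id >= r.auth_id.
Matched pairs: 45; unmatched r rows kept: 0.
Total: 45 rows.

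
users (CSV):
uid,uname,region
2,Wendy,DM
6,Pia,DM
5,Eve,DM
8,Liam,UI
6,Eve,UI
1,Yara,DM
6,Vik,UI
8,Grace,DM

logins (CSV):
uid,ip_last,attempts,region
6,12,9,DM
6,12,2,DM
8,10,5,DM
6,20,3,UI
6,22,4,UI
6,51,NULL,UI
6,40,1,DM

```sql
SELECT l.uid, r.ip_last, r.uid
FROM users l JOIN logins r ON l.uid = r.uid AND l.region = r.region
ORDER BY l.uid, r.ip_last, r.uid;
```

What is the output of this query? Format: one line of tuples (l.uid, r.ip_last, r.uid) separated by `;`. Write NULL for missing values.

(6, 12, 6); (6, 12, 6); (6, 20, 6); (6, 20, 6); (6, 22, 6); (6, 22, 6); (6, 40, 6); (6, 51, 6); (6, 51, 6); (8, 10, 8)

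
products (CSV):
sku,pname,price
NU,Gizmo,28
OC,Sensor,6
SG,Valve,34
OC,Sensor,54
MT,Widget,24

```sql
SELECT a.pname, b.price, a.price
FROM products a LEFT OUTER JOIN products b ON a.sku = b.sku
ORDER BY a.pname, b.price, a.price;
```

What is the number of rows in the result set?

7

LEFT JOIN keeps every row from `products a`; unmatched rows get NULL for `products b`'s columns.
Matching on a.sku = b.sku.
- a row (sku=NU): matches 1 b row(s) → 1 output row(s).
- a row (sku=OC): matches 2 b row(s) → 2 output row(s).
- a row (sku=SG): matches 1 b row(s) → 1 output row(s).
- a row (sku=OC): matches 2 b row(s) → 2 output row(s).
- a row (sku=MT): matches 1 b row(s) → 1 output row(s).
Total: 7 rows.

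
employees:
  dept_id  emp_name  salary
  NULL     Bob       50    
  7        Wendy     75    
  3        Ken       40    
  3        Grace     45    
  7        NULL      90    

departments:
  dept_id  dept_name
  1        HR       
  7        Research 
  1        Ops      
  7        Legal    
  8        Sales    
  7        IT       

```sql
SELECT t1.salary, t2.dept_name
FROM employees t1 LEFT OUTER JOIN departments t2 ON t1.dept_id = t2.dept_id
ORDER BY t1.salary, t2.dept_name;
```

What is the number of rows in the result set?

9

LEFT JOIN keeps every row from `employees`; unmatched rows get NULL for `departments`'s columns.
Matching on t1.dept_id = t2.dept_id. A NULL in a compared column never satisfies the condition.
- t1[0] dept_id=NULL → no match; kept with NULLs on the t2 side.
- t1[1] dept_id=7 → 3 match(es) in t2 → 3 row(s).
- t1[2] dept_id=3 → no match; kept with NULLs on the t2 side.
- t1[3] dept_id=3 → no match; kept with NULLs on the t2 side.
- t1[4] dept_id=7 → 3 match(es) in t2 → 3 row(s).
Total: 6 matched + 3 padded = 9 rows.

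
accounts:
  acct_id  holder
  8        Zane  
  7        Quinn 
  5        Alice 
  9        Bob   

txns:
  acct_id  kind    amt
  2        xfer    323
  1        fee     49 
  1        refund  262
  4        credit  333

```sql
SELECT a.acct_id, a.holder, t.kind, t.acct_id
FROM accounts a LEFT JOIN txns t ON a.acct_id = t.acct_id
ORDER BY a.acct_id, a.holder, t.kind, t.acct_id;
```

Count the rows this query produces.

4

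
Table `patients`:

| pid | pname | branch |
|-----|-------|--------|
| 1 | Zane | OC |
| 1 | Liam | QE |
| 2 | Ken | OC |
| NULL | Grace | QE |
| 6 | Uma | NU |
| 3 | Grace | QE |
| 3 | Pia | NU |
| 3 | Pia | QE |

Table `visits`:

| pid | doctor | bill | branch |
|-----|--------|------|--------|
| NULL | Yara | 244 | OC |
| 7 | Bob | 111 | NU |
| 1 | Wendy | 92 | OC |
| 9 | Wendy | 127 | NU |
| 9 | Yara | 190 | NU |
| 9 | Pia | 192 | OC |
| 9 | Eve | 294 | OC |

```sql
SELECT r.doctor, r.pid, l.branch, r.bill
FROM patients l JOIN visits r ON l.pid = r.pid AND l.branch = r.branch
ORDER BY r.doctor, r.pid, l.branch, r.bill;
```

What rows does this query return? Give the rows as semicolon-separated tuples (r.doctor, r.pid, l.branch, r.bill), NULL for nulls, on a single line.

INNER JOIN keeps only pairs where the ON condition holds.
Matching on l.pid = r.pid AND l.branch = r.branch. A NULL in a compared column never satisfies the condition.
- pid=1, branch=OC: 1 matching r row(s), so 1 row(s) emitted.
- pid=1, branch=QE: no matching r row, dropped.
- pid=2, branch=OC: no matching r row, dropped.
- pid=NULL, branch=QE: no matching r row, dropped.
- pid=6, branch=NU: no matching r row, dropped.
- pid=3, branch=QE: no matching r row, dropped.
- pid=3, branch=NU: no matching r row, dropped.
- pid=3, branch=QE: no matching r row, dropped.
After projecting and ordering:
r.doctor | r.pid | l.branch | r.bill
Wendy | 1 | OC | 92

(Wendy, 1, OC, 92)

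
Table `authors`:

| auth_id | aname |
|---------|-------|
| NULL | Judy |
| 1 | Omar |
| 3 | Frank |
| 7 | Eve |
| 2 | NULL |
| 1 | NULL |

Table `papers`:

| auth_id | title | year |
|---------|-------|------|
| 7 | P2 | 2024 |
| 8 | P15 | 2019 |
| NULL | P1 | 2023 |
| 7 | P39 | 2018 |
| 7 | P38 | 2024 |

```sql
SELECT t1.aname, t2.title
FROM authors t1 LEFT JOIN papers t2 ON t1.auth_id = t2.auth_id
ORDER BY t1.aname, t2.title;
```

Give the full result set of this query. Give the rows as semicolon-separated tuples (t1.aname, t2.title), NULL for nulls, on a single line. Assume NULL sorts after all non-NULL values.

LEFT JOIN keeps every row from `authors`; unmatched rows get NULL for `papers`'s columns.
Matching on t1.auth_id = t2.auth_id. A NULL in a compared column never satisfies the condition.
- t1 row (auth_id=NULL): no match → kept, t2 columns NULL.
- t1 row (auth_id=1): no match → kept, t2 columns NULL.
- t1 row (auth_id=3): no match → kept, t2 columns NULL.
- t1 row (auth_id=7): matches 3 t2 row(s) → 3 output row(s).
- t1 row (auth_id=2): no match → kept, t2 columns NULL.
- t1 row (auth_id=1): no match → kept, t2 columns NULL.
After projecting and ordering:
t1.aname | t2.title
Eve | P2
Eve | P38
Eve | P39
Frank | NULL
Judy | NULL
Omar | NULL
NULL | NULL
NULL | NULL

(Eve, P2); (Eve, P38); (Eve, P39); (Frank, NULL); (Judy, NULL); (Omar, NULL); (NULL, NULL); (NULL, NULL)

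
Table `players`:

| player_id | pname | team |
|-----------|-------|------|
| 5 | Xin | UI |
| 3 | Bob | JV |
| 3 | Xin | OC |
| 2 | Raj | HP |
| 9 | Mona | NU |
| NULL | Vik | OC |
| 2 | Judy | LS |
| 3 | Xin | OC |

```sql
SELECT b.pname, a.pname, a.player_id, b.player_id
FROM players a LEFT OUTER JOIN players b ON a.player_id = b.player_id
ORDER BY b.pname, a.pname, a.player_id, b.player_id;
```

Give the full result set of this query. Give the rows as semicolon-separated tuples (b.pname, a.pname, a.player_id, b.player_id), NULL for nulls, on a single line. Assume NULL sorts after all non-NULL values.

(Bob, Bob, 3, 3); (Bob, Xin, 3, 3); (Bob, Xin, 3, 3); (Judy, Judy, 2, 2); (Judy, Raj, 2, 2); (Mona, Mona, 9, 9); (Raj, Judy, 2, 2); (Raj, Raj, 2, 2); (Xin, Bob, 3, 3); (Xin, Bob, 3, 3); (Xin, Xin, 3, 3); (Xin, Xin, 3, 3); (Xin, Xin, 3, 3); (Xin, Xin, 3, 3); (Xin, Xin, 5, 5); (NULL, Vik, NULL, NULL)

LEFT JOIN keeps every row from `players a`; unmatched rows get NULL for `players b`'s columns.
Matching on a.player_id = b.player_id. A NULL in a compared column never satisfies the condition.
- a row (player_id=5): matches 1 b row(s) → 1 output row(s).
- a row (player_id=3): matches 3 b row(s) → 3 output row(s).
- a row (player_id=3): matches 3 b row(s) → 3 output row(s).
- a row (player_id=2): matches 2 b row(s) → 2 output row(s).
- a row (player_id=9): matches 1 b row(s) → 1 output row(s).
- a row (player_id=NULL): no match → kept, b columns NULL.
- a row (player_id=2): matches 2 b row(s) → 2 output row(s).
- a row (player_id=3): matches 3 b row(s) → 3 output row(s).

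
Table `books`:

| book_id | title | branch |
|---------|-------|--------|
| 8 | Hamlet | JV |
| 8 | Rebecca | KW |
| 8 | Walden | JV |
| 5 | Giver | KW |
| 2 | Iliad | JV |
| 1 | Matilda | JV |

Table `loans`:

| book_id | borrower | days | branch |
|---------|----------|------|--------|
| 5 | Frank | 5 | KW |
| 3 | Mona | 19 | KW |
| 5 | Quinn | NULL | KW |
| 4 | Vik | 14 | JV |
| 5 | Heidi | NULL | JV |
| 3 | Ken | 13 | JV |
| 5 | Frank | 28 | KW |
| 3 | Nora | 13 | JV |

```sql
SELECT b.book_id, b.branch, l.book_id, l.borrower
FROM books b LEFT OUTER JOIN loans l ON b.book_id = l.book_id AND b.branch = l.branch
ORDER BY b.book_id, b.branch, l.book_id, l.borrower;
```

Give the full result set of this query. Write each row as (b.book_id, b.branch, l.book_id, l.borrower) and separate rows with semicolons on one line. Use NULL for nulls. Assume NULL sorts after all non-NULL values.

LEFT JOIN keeps every row from `books`; unmatched rows get NULL for `loans`'s columns.
Matching on b.book_id = l.book_id AND b.branch = l.branch.
- book_id=8, branch=JV: no l row matches, row kept with l columns NULL.
- book_id=8, branch=KW: no l row matches, row kept with l columns NULL.
- book_id=8, branch=JV: no l row matches, row kept with l columns NULL.
- book_id=5, branch=KW: 3 matching l row(s), so 3 row(s) emitted.
- book_id=2, branch=JV: no l row matches, row kept with l columns NULL.
- book_id=1, branch=JV: no l row matches, row kept with l columns NULL.
After projecting and ordering:
b.book_id | b.branch | l.book_id | l.borrower
1 | JV | NULL | NULL
2 | JV | NULL | NULL
5 | KW | 5 | Frank
5 | KW | 5 | Frank
5 | KW | 5 | Quinn
8 | JV | NULL | NULL
8 | JV | NULL | NULL
8 | KW | NULL | NULL

(1, JV, NULL, NULL); (2, JV, NULL, NULL); (5, KW, 5, Frank); (5, KW, 5, Frank); (5, KW, 5, Quinn); (8, JV, NULL, NULL); (8, JV, NULL, NULL); (8, KW, NULL, NULL)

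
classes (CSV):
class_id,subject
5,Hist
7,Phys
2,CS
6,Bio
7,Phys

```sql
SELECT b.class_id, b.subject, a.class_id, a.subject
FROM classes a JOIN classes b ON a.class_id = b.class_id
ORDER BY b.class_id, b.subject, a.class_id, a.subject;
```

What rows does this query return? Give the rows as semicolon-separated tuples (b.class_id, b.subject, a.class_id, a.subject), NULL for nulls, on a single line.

(2, CS, 2, CS); (5, Hist, 5, Hist); (6, Bio, 6, Bio); (7, Phys, 7, Phys); (7, Phys, 7, Phys); (7, Phys, 7, Phys); (7, Phys, 7, Phys)

INNER JOIN keeps only pairs where the ON condition holds.
Matching on a.class_id = b.class_id.
- class_id=5: 1 matching b row(s), so 1 row(s) emitted.
- class_id=7: 2 matching b row(s), so 2 row(s) emitted.
- class_id=2: 1 matching b row(s), so 1 row(s) emitted.
- class_id=6: 1 matching b row(s), so 1 row(s) emitted.
- class_id=7: 2 matching b row(s), so 2 row(s) emitted.
After projecting and ordering:
b.class_id | b.subject | a.class_id | a.subject
2 | CS | 2 | CS
5 | Hist | 5 | Hist
6 | Bio | 6 | Bio
7 | Phys | 7 | Phys
7 | Phys | 7 | Phys
7 | Phys | 7 | Phys
7 | Phys | 7 | Phys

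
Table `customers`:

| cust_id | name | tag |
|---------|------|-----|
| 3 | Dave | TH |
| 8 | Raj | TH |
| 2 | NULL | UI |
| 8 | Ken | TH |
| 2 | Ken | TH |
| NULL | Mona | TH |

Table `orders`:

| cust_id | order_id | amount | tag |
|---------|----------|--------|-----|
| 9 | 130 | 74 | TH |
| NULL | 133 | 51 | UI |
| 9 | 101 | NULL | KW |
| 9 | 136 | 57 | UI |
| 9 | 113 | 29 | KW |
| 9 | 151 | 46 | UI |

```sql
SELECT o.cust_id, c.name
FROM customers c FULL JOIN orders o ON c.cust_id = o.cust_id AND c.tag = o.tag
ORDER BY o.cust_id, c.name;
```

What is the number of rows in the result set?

12

FULL OUTER JOIN keeps every row from both sides; unmatched rows get NULL for the other side's columns.
Matching on c.cust_id = o.cust_id AND c.tag = o.tag. A NULL in a compared column never satisfies the condition.
- c (cust_id=3, tag=TH) has no partner → padded with NULL.
- c (cust_id=8, tag=TH) has no partner → padded with NULL.
- c (cust_id=2, tag=UI) has no partner → padded with NULL.
- c (cust_id=8, tag=TH) has no partner → padded with NULL.
- c (cust_id=2, tag=TH) has no partner → padded with NULL.
- c (cust_id=NULL, tag=TH) has no partner → padded with NULL.
- 6 o row(s) had no c match → kept, c columns NULL.
Total: 0 matched + 12 padded = 12 rows.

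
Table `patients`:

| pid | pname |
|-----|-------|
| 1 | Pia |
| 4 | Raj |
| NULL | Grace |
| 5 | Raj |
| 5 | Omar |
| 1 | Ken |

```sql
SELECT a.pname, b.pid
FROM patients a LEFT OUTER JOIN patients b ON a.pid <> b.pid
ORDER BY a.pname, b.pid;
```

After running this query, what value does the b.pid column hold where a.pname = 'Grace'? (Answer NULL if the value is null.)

NULL

LEFT JOIN keeps every row from `patients a`; unmatched rows get NULL for `patients b`'s columns.
Matching on a.pid <> b.pid. A NULL in a compared column never satisfies the condition.
- a row (pid=1): matches 3 b row(s) → 3 output row(s).
- a row (pid=4): matches 4 b row(s) → 4 output row(s).
- a row (pid=NULL): no match → kept, b columns NULL.
- a row (pid=5): matches 3 b row(s) → 3 output row(s).
- a row (pid=5): matches 3 b row(s) → 3 output row(s).
- a row (pid=1): matches 3 b row(s) → 3 output row(s).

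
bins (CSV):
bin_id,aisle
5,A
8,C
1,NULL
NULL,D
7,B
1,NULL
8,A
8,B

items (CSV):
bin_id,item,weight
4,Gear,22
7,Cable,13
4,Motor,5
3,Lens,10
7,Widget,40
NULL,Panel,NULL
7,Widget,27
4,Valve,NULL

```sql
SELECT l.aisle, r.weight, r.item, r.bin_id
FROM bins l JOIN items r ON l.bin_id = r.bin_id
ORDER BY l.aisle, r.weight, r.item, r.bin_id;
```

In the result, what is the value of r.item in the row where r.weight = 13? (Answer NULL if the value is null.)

INNER JOIN keeps only pairs where the ON condition holds.
Matching on l.bin_id = r.bin_id. A NULL in a compared column never satisfies the condition.
- l[0] bin_id=5 → no match; dropped.
- l[1] bin_id=8 → no match; dropped.
- l[2] bin_id=1 → no match; dropped.
- l[3] bin_id=NULL → no match; dropped.
- l[4] bin_id=7 → 3 match(es) in r → 3 row(s).
- l[5] bin_id=1 → no match; dropped.
- l[6] bin_id=8 → no match; dropped.
- l[7] bin_id=8 → no match; dropped.

Cable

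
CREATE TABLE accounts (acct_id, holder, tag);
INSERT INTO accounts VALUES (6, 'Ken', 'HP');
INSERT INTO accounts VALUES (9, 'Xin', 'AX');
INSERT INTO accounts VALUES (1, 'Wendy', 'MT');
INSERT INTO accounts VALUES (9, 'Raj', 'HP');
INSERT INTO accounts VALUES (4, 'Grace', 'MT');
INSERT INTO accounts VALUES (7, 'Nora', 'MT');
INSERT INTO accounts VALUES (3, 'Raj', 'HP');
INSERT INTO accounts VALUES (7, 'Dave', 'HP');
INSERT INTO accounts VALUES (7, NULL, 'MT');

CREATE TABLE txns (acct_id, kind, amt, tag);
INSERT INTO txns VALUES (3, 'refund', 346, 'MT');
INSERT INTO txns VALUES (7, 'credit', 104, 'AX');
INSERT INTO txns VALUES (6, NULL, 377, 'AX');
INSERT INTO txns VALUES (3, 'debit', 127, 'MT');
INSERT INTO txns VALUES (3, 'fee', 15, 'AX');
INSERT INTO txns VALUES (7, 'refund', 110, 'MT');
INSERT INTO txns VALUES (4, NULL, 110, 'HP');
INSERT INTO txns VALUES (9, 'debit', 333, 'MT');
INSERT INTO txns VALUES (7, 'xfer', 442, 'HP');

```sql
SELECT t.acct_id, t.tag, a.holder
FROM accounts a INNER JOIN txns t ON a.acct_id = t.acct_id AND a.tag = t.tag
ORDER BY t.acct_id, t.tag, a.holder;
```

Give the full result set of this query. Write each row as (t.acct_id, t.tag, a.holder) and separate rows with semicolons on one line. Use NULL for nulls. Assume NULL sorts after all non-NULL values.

INNER JOIN keeps only pairs where the ON condition holds.
Matching on a.acct_id = t.acct_id AND a.tag = t.tag.
- a row (acct_id=6, tag=HP): no match → dropped.
- a row (acct_id=9, tag=AX): no match → dropped.
- a row (acct_id=1, tag=MT): no match → dropped.
- a row (acct_id=9, tag=HP): no match → dropped.
- a row (acct_id=4, tag=MT): no match → dropped.
- a row (acct_id=7, tag=MT): matches 1 t row(s) → 1 output row(s).
- a row (acct_id=3, tag=HP): no match → dropped.
- a row (acct_id=7, tag=HP): matches 1 t row(s) → 1 output row(s).
- a row (acct_id=7, tag=MT): matches 1 t row(s) → 1 output row(s).
After projecting and ordering:
t.acct_id | t.tag | a.holder
7 | HP | Dave
7 | MT | Nora
7 | MT | NULL

(7, HP, Dave); (7, MT, Nora); (7, MT, NULL)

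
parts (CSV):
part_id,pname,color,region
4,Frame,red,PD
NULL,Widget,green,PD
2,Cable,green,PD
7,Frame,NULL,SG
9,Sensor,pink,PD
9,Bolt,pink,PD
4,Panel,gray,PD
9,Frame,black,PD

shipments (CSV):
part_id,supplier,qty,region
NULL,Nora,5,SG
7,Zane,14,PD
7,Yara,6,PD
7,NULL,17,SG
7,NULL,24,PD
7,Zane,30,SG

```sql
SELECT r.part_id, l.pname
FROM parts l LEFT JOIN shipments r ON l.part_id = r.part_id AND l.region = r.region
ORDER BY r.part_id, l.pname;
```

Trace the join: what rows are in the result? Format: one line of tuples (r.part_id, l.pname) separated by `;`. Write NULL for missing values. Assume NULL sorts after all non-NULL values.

LEFT JOIN keeps every row from `parts`; unmatched rows get NULL for `shipments`'s columns.
Matching on l.part_id = r.part_id AND l.region = r.region. A NULL in a compared column never satisfies the condition.
- l (part_id=4, region=PD) has no partner → padded with NULL.
- l (part_id=NULL, region=PD) has no partner → padded with NULL.
- l (part_id=2, region=PD) has no partner → padded with NULL.
- l (part_id=7, region=SG) pairs with 2 row(s) of r.
- l (part_id=9, region=PD) has no partner → padded with NULL.
- l (part_id=9, region=PD) has no partner → padded with NULL.
- l (part_id=4, region=PD) has no partner → padded with NULL.
- l (part_id=9, region=PD) has no partner → padded with NULL.
After projecting and ordering:
r.part_id | l.pname
7 | Frame
7 | Frame
NULL | Bolt
NULL | Cable
NULL | Frame
NULL | Frame
NULL | Panel
NULL | Sensor
NULL | Widget

(7, Frame); (7, Frame); (NULL, Bolt); (NULL, Cable); (NULL, Frame); (NULL, Frame); (NULL, Panel); (NULL, Sensor); (NULL, Widget)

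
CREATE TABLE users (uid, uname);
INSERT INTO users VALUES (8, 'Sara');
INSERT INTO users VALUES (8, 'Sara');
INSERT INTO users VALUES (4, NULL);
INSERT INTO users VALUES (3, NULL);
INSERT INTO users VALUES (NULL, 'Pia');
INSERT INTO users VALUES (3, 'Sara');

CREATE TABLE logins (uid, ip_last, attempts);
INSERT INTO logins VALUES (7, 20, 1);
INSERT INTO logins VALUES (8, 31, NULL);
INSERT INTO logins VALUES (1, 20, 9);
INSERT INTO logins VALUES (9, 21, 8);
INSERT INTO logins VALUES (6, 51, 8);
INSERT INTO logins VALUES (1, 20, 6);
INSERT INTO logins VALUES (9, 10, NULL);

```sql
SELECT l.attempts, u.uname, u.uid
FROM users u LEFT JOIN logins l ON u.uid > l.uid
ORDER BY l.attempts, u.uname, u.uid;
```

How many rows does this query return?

15

LEFT JOIN keeps every row from `users`; unmatched rows get NULL for `logins`'s columns.
Matching on u.uid > l.uid. A NULL in a compared column never satisfies the condition.
Matched pairs: 14; unmatched u rows kept: 1.
Total: 14 matched + 1 padded = 15 rows.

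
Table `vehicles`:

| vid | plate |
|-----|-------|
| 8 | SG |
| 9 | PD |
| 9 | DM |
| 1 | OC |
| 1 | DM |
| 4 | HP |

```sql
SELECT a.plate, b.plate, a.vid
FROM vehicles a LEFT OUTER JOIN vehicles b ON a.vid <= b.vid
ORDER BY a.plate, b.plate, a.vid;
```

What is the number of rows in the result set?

LEFT JOIN keeps every row from `vehicles a`; unmatched rows get NULL for `vehicles b`'s columns.
Matching on a.vid <= b.vid.
- a row (vid=8): matches 3 b row(s) → 3 output row(s).
- a row (vid=9): matches 2 b row(s) → 2 output row(s).
- a row (vid=9): matches 2 b row(s) → 2 output row(s).
- a row (vid=1): matches 6 b row(s) → 6 output row(s).
- a row (vid=1): matches 6 b row(s) → 6 output row(s).
- a row (vid=4): matches 4 b row(s) → 4 output row(s).
Total: 23 rows.

23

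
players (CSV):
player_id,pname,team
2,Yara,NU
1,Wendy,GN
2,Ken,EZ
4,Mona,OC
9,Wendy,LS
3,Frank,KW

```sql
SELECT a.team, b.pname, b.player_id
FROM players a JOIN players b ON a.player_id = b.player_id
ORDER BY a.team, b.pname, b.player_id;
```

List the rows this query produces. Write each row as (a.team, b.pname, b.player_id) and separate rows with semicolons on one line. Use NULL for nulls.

INNER JOIN keeps only pairs where the ON condition holds.
Matching on a.player_id = b.player_id.
- a[0] player_id=2 → 2 match(es) in b → 2 row(s).
- a[1] player_id=1 → 1 match(es) in b → 1 row(s).
- a[2] player_id=2 → 2 match(es) in b → 2 row(s).
- a[3] player_id=4 → 1 match(es) in b → 1 row(s).
- a[4] player_id=9 → 1 match(es) in b → 1 row(s).
- a[5] player_id=3 → 1 match(es) in b → 1 row(s).
After projecting and ordering:
a.team | b.pname | b.player_id
EZ | Ken | 2
EZ | Yara | 2
GN | Wendy | 1
KW | Frank | 3
LS | Wendy | 9
NU | Ken | 2
NU | Yara | 2
OC | Mona | 4

(EZ, Ken, 2); (EZ, Yara, 2); (GN, Wendy, 1); (KW, Frank, 3); (LS, Wendy, 9); (NU, Ken, 2); (NU, Yara, 2); (OC, Mona, 4)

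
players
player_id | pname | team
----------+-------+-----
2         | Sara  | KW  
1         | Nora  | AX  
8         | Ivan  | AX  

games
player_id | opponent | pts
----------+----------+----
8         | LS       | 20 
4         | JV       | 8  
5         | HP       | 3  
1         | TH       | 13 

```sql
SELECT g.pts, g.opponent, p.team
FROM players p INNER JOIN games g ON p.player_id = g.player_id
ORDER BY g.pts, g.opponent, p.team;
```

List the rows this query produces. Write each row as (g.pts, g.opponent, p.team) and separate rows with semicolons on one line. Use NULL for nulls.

(13, TH, AX); (20, LS, AX)

INNER JOIN keeps only pairs where the ON condition holds.
Matching on p.player_id = g.player_id.
Matched pairs: 2.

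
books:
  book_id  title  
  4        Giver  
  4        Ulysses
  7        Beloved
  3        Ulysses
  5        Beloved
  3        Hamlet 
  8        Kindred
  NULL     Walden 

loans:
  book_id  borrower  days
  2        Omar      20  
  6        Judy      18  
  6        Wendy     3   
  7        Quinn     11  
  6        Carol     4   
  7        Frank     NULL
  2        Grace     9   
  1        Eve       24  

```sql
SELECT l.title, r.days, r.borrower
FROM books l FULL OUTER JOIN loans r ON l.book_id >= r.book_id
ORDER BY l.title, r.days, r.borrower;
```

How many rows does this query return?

FULL OUTER JOIN keeps every row from both sides; unmatched rows get NULL for the other side's columns.
Matching on l.book_id >= r.book_id. A NULL in a compared column never satisfies the condition.
Matched pairs: 31; unmatched l rows kept: 1; unmatched r rows kept: 0.
Total: 31 matched + 1 padded = 32 rows.

32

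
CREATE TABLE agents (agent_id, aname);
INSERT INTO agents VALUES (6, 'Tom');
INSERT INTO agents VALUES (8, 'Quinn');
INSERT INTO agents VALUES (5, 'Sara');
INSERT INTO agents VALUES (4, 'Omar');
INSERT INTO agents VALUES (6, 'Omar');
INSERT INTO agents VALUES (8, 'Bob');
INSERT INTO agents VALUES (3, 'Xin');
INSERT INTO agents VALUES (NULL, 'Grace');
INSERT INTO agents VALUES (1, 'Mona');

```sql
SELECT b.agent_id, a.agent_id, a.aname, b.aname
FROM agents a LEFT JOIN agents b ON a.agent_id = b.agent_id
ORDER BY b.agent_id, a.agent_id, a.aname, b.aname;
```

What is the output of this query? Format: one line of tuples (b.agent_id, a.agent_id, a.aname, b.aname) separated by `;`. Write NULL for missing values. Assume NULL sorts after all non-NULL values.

LEFT JOIN keeps every row from `agents a`; unmatched rows get NULL for `agents b`'s columns.
Matching on a.agent_id = b.agent_id. A NULL in a compared column never satisfies the condition.
Matched pairs: 12; unmatched a rows kept: 1.

(1, 1, Mona, Mona); (3, 3, Xin, Xin); (4, 4, Omar, Omar); (5, 5, Sara, Sara); (6, 6, Omar, Omar); (6, 6, Omar, Tom); (6, 6, Tom, Omar); (6, 6, Tom, Tom); (8, 8, Bob, Bob); (8, 8, Bob, Quinn); (8, 8, Quinn, Bob); (8, 8, Quinn, Quinn); (NULL, NULL, Grace, NULL)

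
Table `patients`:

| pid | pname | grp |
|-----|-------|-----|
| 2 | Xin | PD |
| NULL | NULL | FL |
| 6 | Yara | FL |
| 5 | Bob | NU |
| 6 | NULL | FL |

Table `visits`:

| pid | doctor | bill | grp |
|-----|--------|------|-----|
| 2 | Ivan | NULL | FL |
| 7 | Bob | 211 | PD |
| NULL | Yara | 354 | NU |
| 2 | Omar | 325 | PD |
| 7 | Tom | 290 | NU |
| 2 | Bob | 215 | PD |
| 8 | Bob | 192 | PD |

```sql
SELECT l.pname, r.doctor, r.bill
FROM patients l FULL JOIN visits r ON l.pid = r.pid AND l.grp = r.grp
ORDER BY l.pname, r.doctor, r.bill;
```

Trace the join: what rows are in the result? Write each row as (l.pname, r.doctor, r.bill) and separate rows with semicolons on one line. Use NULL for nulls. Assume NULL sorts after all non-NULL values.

(Bob, NULL, NULL); (Xin, Bob, 215); (Xin, Omar, 325); (Yara, NULL, NULL); (NULL, Bob, 192); (NULL, Bob, 211); (NULL, Ivan, NULL); (NULL, Tom, 290); (NULL, Yara, 354); (NULL, NULL, NULL); (NULL, NULL, NULL)

FULL OUTER JOIN keeps every row from both sides; unmatched rows get NULL for the other side's columns.
Matching on l.pid = r.pid AND l.grp = r.grp. A NULL in a compared column never satisfies the condition.
Matched pairs: 2; unmatched l rows kept: 4; unmatched r rows kept: 5.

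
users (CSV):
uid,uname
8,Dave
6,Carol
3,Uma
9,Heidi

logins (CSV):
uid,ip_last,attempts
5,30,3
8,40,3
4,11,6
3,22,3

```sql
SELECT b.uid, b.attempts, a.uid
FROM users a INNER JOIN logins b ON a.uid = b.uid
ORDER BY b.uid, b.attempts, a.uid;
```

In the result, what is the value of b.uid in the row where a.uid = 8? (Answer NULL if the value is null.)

INNER JOIN keeps only pairs where the ON condition holds.
Matching on a.uid = b.uid.
- a row (uid=8): matches 1 b row(s) → 1 output row(s).
- a row (uid=6): no match → dropped.
- a row (uid=3): matches 1 b row(s) → 1 output row(s).
- a row (uid=9): no match → dropped.

8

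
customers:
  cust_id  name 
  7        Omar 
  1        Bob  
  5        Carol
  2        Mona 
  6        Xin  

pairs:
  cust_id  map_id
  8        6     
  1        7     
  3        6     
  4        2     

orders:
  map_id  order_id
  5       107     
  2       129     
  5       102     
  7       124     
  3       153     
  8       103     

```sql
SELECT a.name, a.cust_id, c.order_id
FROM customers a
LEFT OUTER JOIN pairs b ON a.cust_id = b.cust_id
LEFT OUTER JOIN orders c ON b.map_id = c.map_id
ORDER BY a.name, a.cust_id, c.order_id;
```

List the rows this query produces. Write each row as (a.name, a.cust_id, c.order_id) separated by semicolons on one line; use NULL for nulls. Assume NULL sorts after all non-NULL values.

Step 1 — a LEFT JOIN b on cust_id → 5 row(s).
Then LEFT JOIN `orders c` on map_id: each of those 5 rows is kept; rows whose b.map_id has no match in c get NULL for c's columns.

(Bob, 1, 124); (Carol, 5, NULL); (Mona, 2, NULL); (Omar, 7, NULL); (Xin, 6, NULL)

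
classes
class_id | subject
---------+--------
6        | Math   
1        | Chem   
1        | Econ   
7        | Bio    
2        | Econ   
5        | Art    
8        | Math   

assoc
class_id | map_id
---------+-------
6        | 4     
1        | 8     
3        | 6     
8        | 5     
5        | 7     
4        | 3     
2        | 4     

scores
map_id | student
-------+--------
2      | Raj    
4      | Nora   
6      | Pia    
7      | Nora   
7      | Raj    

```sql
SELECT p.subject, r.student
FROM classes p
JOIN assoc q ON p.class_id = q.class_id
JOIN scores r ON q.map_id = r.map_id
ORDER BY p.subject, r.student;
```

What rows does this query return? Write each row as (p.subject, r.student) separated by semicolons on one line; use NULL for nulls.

Evaluate left to right. First `classes p INNER JOIN assoc q` on class_id: 6 row(s).
Then INNER JOIN `scores r` on map_id: keep only rows whose q.map_id appears in r.

(Art, Nora); (Art, Raj); (Econ, Nora); (Math, Nora)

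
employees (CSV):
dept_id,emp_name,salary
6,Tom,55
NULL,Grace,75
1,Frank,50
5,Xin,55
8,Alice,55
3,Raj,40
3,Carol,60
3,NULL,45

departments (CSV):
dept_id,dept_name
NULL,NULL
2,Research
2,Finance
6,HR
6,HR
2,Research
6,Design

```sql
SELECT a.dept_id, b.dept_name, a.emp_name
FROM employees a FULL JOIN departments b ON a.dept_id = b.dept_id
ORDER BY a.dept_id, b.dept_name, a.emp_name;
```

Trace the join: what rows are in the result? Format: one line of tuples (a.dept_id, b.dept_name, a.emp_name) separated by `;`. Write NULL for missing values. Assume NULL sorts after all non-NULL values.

(1, NULL, Frank); (3, NULL, Carol); (3, NULL, Raj); (3, NULL, NULL); (5, NULL, Xin); (6, Design, Tom); (6, HR, Tom); (6, HR, Tom); (8, NULL, Alice); (NULL, Finance, NULL); (NULL, Research, NULL); (NULL, Research, NULL); (NULL, NULL, Grace); (NULL, NULL, NULL)

FULL OUTER JOIN keeps every row from both sides; unmatched rows get NULL for the other side's columns.
Matching on a.dept_id = b.dept_id. A NULL in a compared column never satisfies the condition.
- a row (dept_id=6): matches 3 b row(s) → 3 output row(s).
- a row (dept_id=NULL): no match → kept, b columns NULL.
- a row (dept_id=1): no match → kept, b columns NULL.
- a row (dept_id=5): no match → kept, b columns NULL.
- a row (dept_id=8): no match → kept, b columns NULL.
- a row (dept_id=3): no match → kept, b columns NULL.
- a row (dept_id=3): no match → kept, b columns NULL.
- a row (dept_id=3): no match → kept, b columns NULL.
- 4 row(s) from b found no a partner → padded with NULL.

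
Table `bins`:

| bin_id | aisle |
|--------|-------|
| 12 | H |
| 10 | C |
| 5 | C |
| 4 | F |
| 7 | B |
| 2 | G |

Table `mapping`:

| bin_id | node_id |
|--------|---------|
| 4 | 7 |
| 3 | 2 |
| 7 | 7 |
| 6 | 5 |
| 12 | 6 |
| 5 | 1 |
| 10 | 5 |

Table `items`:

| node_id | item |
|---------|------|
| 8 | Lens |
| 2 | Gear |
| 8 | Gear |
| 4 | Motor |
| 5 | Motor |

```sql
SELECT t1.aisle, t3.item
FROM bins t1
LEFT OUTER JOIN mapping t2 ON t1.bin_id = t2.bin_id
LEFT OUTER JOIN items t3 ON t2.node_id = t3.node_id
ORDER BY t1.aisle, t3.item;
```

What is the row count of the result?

6

Joins associate left-to-right: bins LEFT JOIN mapping on bin_id gives 6 intermediate row(s).
Then LEFT JOIN `items t3` on node_id: each of those 6 rows is kept; rows whose t2.node_id has no match in t3 get NULL for t3's columns.
Result: 6 row(s).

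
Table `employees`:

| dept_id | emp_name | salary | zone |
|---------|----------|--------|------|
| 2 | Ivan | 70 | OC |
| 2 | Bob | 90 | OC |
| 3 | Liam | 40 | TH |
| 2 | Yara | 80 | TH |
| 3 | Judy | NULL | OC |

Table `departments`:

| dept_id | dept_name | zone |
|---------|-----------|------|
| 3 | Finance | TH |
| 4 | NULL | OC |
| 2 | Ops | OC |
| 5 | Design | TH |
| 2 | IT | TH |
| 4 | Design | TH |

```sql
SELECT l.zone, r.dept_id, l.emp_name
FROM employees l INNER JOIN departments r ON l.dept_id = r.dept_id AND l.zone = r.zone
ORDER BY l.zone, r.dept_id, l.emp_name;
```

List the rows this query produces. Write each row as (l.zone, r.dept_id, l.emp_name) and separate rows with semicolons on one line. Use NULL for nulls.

INNER JOIN keeps only pairs where the ON condition holds.
Matching on l.dept_id = r.dept_id AND l.zone = r.zone.
- l row (dept_id=2, zone=OC): matches 1 r row(s) → 1 output row(s).
- l row (dept_id=2, zone=OC): matches 1 r row(s) → 1 output row(s).
- l row (dept_id=3, zone=TH): matches 1 r row(s) → 1 output row(s).
- l row (dept_id=2, zone=TH): matches 1 r row(s) → 1 output row(s).
- l row (dept_id=3, zone=OC): no match → dropped.
After projecting and ordering:
l.zone | r.dept_id | l.emp_name
OC | 2 | Bob
OC | 2 | Ivan
TH | 2 | Yara
TH | 3 | Liam

(OC, 2, Bob); (OC, 2, Ivan); (TH, 2, Yara); (TH, 3, Liam)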